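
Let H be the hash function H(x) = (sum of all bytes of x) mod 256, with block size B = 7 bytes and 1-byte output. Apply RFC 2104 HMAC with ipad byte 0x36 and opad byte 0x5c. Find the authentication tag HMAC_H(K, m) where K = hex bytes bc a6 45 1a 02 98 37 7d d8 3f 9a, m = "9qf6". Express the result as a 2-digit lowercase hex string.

Key hex bytes bc a6 45 1a 02 98 37 7d d8 3f 9a is 11 bytes > B = 7, so hash it first: H(key) = c0, then zero-pad to 7 bytes: K' = c0 00 00 00 00 00 00.
K' ⊕ ipad = f6 36 36 36 36 36 36.  K' ⊕ opad = 9c 5c 5c 5c 5c 5c 5c.
Inner input = (K'⊕ipad) ∥ m = f6 36 36 36 36 36 36 ∥ 39 71 66 36.
Inner hash: sum = 246+54+54+54+54+54+54+57+113+102+54 = 896; mod 256 = 128 → 80.
Outer input = (K'⊕opad) ∥ inner = 9c 5c 5c 5c 5c 5c 5c ∥ 80.
Outer hash (tag): sum = 156+92+92+92+92+92+92+128 = 836; mod 256 = 68 → 44.

44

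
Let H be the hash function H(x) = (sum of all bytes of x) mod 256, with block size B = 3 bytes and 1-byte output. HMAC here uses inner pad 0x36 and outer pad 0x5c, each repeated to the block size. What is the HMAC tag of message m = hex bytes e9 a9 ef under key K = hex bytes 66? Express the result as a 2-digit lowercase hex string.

Key hex bytes 66 is 1 byte ≤ B = 3; zero-pad to 3 bytes: K' = 66 00 00.
K' ⊕ ipad = 50 36 36.  K' ⊕ opad = 3a 5c 5c.
Inner input = (K'⊕ipad) ∥ m = 50 36 36 ∥ e9 a9 ef.
Inner hash: sum = 80+54+54+233+169+239 = 829; mod 256 = 61 → 3d.
Outer input = (K'⊕opad) ∥ inner = 3a 5c 5c ∥ 3d.
Outer hash (tag): sum = 58+92+92+61 = 303; mod 256 = 47 → 2f.

2f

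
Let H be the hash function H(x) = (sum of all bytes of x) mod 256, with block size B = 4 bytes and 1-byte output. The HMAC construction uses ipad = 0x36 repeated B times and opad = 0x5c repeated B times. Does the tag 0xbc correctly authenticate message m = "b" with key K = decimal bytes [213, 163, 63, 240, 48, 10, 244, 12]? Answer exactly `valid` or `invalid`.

invalid

Key decimal bytes [213, 163, 63, 240, 48, 10, 244, 12] = d5 a3 3f f0 30 0a f4 0c is 8 bytes > B = 4, so hash it first: H(key) = e1, then zero-pad to 4 bytes: K' = e1 00 00 00.
K' ⊕ ipad = d7 36 36 36; K' ⊕ opad = bd 5c 5c 5c.
Inner hash: sum = 215+54+54+54+98 = 475; mod 256 = 219 → db.
Outer hash (recomputed tag): sum = 189+92+92+92+219 = 684; mod 256 = 172 → ac.
Recomputed tag = ac; claimed = bc → mismatch.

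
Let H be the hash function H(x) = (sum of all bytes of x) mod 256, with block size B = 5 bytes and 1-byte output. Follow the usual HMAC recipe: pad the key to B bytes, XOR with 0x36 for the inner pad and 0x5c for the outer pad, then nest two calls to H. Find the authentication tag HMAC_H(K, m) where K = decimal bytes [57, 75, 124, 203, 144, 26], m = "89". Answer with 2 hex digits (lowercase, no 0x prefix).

Key decimal bytes [57, 75, 124, 203, 144, 26] = 39 4b 7c cb 90 1a is 6 bytes > B = 5, so hash it first: H(key) = 75, then zero-pad to 5 bytes: K' = 75 00 00 00 00.
K' ⊕ ipad = 43 36 36 36 36.  K' ⊕ opad = 29 5c 5c 5c 5c.
Inner input = (K'⊕ipad) ∥ m = 43 36 36 36 36 ∥ 38 39.
Inner hash: sum = 67+54+54+54+54+56+57 = 396; mod 256 = 140 → 8c.
Outer input = (K'⊕opad) ∥ inner = 29 5c 5c 5c 5c ∥ 8c.
Outer hash (tag): sum = 41+92+92+92+92+140 = 549; mod 256 = 37 → 25.

25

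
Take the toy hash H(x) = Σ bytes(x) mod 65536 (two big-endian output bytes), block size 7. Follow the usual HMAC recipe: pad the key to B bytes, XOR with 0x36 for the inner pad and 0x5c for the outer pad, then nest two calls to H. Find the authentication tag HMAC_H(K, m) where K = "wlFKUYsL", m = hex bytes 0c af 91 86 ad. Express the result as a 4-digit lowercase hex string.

0383

Key "wlFKUYsL" = 77 6c 46 4b 55 59 73 4c is 8 bytes > B = 7, so hash it first: H(key) = 02 e1, then zero-pad to 7 bytes: K' = 02 e1 00 00 00 00 00.
K' ⊕ ipad = 34 d7 36 36 36 36 36.  K' ⊕ opad = 5e bd 5c 5c 5c 5c 5c.
Inner input = (K'⊕ipad) ∥ m = 34 d7 36 36 36 36 36 ∥ 0c af 91 86 ad.
Inner hash: sum = 52+215+54+54+54+54+54+12+175+145+134+173 = 1176 → 04 98.
Outer input = (K'⊕opad) ∥ inner = 5e bd 5c 5c 5c 5c 5c ∥ 04 98.
Outer hash (tag): sum = 94+189+92+92+92+92+92+4+152 = 899 → 03 83.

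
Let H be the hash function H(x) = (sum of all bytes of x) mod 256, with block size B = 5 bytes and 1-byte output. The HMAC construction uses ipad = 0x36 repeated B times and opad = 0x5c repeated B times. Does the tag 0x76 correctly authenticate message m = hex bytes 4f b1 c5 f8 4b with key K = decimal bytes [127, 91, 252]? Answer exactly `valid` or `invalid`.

valid

Key decimal bytes [127, 91, 252] = 7f 5b fc is 3 bytes ≤ B = 5; zero-pad to 5 bytes: K' = 7f 5b fc 00 00.
K' ⊕ ipad = 49 6d ca 36 36; K' ⊕ opad = 23 07 a0 5c 5c.
Inner hash: sum = 73+109+202+54+54+79+177+197+248+75 = 1268; mod 256 = 244 → f4.
Outer hash (recomputed tag): sum = 35+7+160+92+92+244 = 630; mod 256 = 118 → 76.
Recomputed tag = 76; claimed = 76 → match.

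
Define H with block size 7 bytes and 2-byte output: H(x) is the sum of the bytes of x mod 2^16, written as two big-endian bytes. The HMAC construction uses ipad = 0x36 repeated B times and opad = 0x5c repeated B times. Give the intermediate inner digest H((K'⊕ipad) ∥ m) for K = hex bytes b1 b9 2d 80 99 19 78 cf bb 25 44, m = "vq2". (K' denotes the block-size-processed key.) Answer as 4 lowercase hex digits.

Key hex bytes b1 b9 2d 80 99 19 78 cf bb 25 44 is 11 bytes > B = 7, so hash it first: H(key) = 05 34, then zero-pad to 7 bytes: K' = 05 34 00 00 00 00 00.
K' ⊕ ipad = 33 02 36 36 36 36 36.
Inner input = 33 02 36 36 36 36 36 ∥ 76 71 32.
Inner hash: sum = 51+2+54+54+54+54+54+118+113+50 = 604 → 02 5c.

025c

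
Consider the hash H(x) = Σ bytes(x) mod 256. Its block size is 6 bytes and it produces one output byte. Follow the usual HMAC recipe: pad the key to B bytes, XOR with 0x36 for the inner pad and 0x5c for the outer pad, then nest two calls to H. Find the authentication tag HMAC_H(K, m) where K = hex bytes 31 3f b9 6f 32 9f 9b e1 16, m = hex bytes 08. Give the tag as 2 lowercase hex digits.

Key hex bytes 31 3f b9 6f 32 9f 9b e1 16 is 9 bytes > B = 6, so hash it first: H(key) = fb, then zero-pad to 6 bytes: K' = fb 00 00 00 00 00.
K' ⊕ ipad = cd 36 36 36 36 36.  K' ⊕ opad = a7 5c 5c 5c 5c 5c.
Inner input = (K'⊕ipad) ∥ m = cd 36 36 36 36 36 ∥ 08.
Inner hash: sum = 205+54+54+54+54+54+8 = 483; mod 256 = 227 → e3.
Outer input = (K'⊕opad) ∥ inner = a7 5c 5c 5c 5c 5c ∥ e3.
Outer hash (tag): sum = 167+92+92+92+92+92+227 = 854; mod 256 = 86 → 56.

56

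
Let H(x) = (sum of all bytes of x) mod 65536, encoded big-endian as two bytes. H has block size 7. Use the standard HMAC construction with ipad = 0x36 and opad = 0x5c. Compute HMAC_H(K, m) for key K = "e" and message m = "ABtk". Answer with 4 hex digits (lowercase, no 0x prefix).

035c

Key "e" = 65 is 1 byte ≤ B = 7; zero-pad to 7 bytes: K' = 65 00 00 00 00 00 00.
K' ⊕ ipad = 53 36 36 36 36 36 36.  K' ⊕ opad = 39 5c 5c 5c 5c 5c 5c.
Inner input = (K'⊕ipad) ∥ m = 53 36 36 36 36 36 36 ∥ 41 42 74 6b.
Inner hash: sum = 83+54+54+54+54+54+54+65+66+116+107 = 761 → 02 f9.
Outer input = (K'⊕opad) ∥ inner = 39 5c 5c 5c 5c 5c 5c ∥ 02 f9.
Outer hash (tag): sum = 57+92+92+92+92+92+92+2+249 = 860 → 03 5c.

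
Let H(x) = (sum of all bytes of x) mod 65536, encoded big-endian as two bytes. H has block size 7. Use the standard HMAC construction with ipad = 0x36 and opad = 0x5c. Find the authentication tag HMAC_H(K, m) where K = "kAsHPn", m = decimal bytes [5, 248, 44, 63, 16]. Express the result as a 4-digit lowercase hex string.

0138

Key "kAsHPn" = 6b 41 73 48 50 6e is 6 bytes ≤ B = 7; zero-pad to 7 bytes: K' = 6b 41 73 48 50 6e 00.
K' ⊕ ipad = 5d 77 45 7e 66 58 36.  K' ⊕ opad = 37 1d 2f 14 0c 32 5c.
Inner input = (K'⊕ipad) ∥ m = 5d 77 45 7e 66 58 36 ∥ 05 f8 2c 3f 10.
Inner hash: sum = 93+119+69+126+102+88+54+5+248+44+63+16 = 1027 → 04 03.
Outer input = (K'⊕opad) ∥ inner = 37 1d 2f 14 0c 32 5c ∥ 04 03.
Outer hash (tag): sum = 55+29+47+20+12+50+92+4+3 = 312 → 01 38.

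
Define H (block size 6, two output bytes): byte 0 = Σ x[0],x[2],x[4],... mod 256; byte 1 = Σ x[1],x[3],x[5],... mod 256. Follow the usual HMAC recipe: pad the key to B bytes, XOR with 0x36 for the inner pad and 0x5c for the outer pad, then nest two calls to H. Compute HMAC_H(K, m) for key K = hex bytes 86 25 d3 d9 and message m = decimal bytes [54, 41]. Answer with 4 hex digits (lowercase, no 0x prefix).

c6bb

Key hex bytes 86 25 d3 d9 is 4 bytes ≤ B = 6; zero-pad to 6 bytes: K' = 86 25 d3 d9 00 00.
K' ⊕ ipad = b0 13 e5 ef 36 36.  K' ⊕ opad = da 79 8f 85 5c 5c.
Inner input = (K'⊕ipad) ∥ m = b0 13 e5 ef 36 36 ∥ 36 29.
Inner hash: even-index sum = 513 mod 256 = 1; odd-index sum = 353 mod 256 = 97 → 01 61.
Outer input = (K'⊕opad) ∥ inner = da 79 8f 85 5c 5c ∥ 01 61.
Outer hash (tag): even-index sum = 454 mod 256 = 198; odd-index sum = 443 mod 256 = 187 → c6 bb.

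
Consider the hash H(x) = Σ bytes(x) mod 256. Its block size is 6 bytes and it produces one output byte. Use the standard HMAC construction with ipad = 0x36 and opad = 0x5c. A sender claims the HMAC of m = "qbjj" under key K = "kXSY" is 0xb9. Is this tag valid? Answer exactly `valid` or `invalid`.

Key "kXSY" = 6b 58 53 59 is 4 bytes ≤ B = 6; zero-pad to 6 bytes: K' = 6b 58 53 59 00 00.
K' ⊕ ipad = 5d 6e 65 6f 36 36; K' ⊕ opad = 37 04 0f 05 5c 5c.
Inner hash: sum = 93+110+101+111+54+54+113+98+106+106 = 946; mod 256 = 178 → b2.
Outer hash (recomputed tag): sum = 55+4+15+5+92+92+178 = 441; mod 256 = 185 → b9.
Recomputed tag = b9; claimed = b9 → match.

valid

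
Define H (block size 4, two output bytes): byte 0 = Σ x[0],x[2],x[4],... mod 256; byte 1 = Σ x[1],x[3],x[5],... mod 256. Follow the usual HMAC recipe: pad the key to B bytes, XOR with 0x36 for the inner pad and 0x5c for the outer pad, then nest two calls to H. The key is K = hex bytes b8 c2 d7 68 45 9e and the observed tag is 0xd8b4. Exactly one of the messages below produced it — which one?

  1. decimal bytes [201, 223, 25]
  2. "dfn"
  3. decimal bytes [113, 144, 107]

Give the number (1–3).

Key hex bytes b8 c2 d7 68 45 9e is 6 bytes > B = 4, so hash it first: H(key) = d4 c8, then zero-pad to 4 bytes: K' = d4 c8 00 00.
K' ⊕ ipad = e2 fe 36 36; K' ⊕ opad = 88 94 5c 5c.
m1: inner = H(e2 fe 36 36 c9 df 19) = fa 13; tag = H(88 94 5c 5c fa 13) = de03
m2: inner = H(e2 fe 36 36 64 66 6e) = ea 9a; tag = H(88 94 5c 5c ea 9a) = ce8a
m3: inner = H(e2 fe 36 36 71 90 6b) = f4 c4; tag = H(88 94 5c 5c f4 c4) = d8b4 ← matches

3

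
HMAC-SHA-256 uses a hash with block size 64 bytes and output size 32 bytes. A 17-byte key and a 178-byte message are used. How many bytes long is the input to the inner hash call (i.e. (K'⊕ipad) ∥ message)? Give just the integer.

242

Key is 17 ≤ 64 bytes, zero-padded: |K'| = 64.
Inner input = (K'⊕ipad) ∥ m → 64 + 178 = 242 bytes.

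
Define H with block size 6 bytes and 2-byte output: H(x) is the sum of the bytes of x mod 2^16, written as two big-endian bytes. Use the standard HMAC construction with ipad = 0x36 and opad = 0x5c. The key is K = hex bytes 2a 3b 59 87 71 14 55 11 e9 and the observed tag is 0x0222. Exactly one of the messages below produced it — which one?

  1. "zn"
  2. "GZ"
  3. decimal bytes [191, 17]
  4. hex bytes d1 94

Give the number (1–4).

Key hex bytes 2a 3b 59 87 71 14 55 11 e9 is 9 bytes > B = 6, so hash it first: H(key) = 03 19, then zero-pad to 6 bytes: K' = 03 19 00 00 00 00.
K' ⊕ ipad = 35 2f 36 36 36 36; K' ⊕ opad = 5f 45 5c 5c 5c 5c.
m1: inner = H(35 2f 36 36 36 36 7a 6e) = 02 24; tag = H(5f 45 5c 5c 5c 5c 02 24) = 023a
m2: inner = H(35 2f 36 36 36 36 47 5a) = 01 dd; tag = H(5f 45 5c 5c 5c 5c 01 dd) = 02f2
m3: inner = H(35 2f 36 36 36 36 bf 11) = 02 0c; tag = H(5f 45 5c 5c 5c 5c 02 0c) = 0222 ← matches
m4: inner = H(35 2f 36 36 36 36 d1 94) = 02 a1; tag = H(5f 45 5c 5c 5c 5c 02 a1) = 02b7

3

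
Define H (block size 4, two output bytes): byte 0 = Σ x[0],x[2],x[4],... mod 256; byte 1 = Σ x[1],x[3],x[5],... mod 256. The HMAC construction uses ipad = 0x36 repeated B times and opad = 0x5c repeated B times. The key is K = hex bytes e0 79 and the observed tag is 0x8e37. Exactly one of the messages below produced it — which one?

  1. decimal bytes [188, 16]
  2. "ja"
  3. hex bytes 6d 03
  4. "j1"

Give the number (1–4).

4

Key hex bytes e0 79 is 2 bytes ≤ B = 4; zero-pad to 4 bytes: K' = e0 79 00 00.
K' ⊕ ipad = d6 4f 36 36; K' ⊕ opad = bc 25 5c 5c.
m1: inner = H(d6 4f 36 36 bc 10) = c8 95; tag = H(bc 25 5c 5c c8 95) = e016
m2: inner = H(d6 4f 36 36 6a 61) = 76 e6; tag = H(bc 25 5c 5c 76 e6) = 8e67
m3: inner = H(d6 4f 36 36 6d 03) = 79 88; tag = H(bc 25 5c 5c 79 88) = 9109
m4: inner = H(d6 4f 36 36 6a 31) = 76 b6; tag = H(bc 25 5c 5c 76 b6) = 8e37 ← matches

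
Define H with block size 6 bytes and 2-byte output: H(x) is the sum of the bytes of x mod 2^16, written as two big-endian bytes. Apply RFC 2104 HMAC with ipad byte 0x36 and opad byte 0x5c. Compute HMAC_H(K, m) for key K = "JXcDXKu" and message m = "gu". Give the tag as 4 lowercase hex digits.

024c

Key "JXcDXKu" = 4a 58 63 44 58 4b 75 is 7 bytes > B = 6, so hash it first: H(key) = 02 61, then zero-pad to 6 bytes: K' = 02 61 00 00 00 00.
K' ⊕ ipad = 34 57 36 36 36 36.  K' ⊕ opad = 5e 3d 5c 5c 5c 5c.
Inner input = (K'⊕ipad) ∥ m = 34 57 36 36 36 36 ∥ 67 75.
Inner hash: sum = 52+87+54+54+54+54+103+117 = 575 → 02 3f.
Outer input = (K'⊕opad) ∥ inner = 5e 3d 5c 5c 5c 5c ∥ 02 3f.
Outer hash (tag): sum = 94+61+92+92+92+92+2+63 = 588 → 02 4c.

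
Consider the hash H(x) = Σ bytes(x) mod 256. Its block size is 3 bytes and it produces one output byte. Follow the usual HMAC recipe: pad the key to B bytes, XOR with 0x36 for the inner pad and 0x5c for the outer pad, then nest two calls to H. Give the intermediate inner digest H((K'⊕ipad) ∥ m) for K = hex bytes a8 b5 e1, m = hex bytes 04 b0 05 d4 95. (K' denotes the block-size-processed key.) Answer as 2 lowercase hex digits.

1a

Key hex bytes a8 b5 e1 is exactly B = 3 bytes: K' = a8 b5 e1.
K' ⊕ ipad = 9e 83 d7.
Inner input = 9e 83 d7 ∥ 04 b0 05 d4 95.
Inner hash: sum = 158+131+215+4+176+5+212+149 = 1050; mod 256 = 26 → 1a.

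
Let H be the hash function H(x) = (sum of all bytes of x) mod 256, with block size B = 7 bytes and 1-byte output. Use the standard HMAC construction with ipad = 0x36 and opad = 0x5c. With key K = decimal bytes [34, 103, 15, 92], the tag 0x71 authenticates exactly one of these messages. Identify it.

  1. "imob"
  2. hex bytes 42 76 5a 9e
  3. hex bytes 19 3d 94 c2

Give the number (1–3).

1

Key decimal bytes [34, 103, 15, 92] = 22 67 0f 5c is 4 bytes ≤ B = 7; zero-pad to 7 bytes: K' = 22 67 0f 5c 00 00 00.
K' ⊕ ipad = 14 51 39 6a 36 36 36; K' ⊕ opad = 7e 3b 53 00 5c 5c 5c.
m1: inner = H(14 51 39 6a 36 36 36 69 6d 6f 62) = 51; tag = H(7e 3b 53 00 5c 5c 5c 51) = 71 ← matches
m2: inner = H(14 51 39 6a 36 36 36 42 76 5a 9e) = 5a; tag = H(7e 3b 53 00 5c 5c 5c 5a) = 7a
m3: inner = H(14 51 39 6a 36 36 36 19 3d 94 c2) = 56; tag = H(7e 3b 53 00 5c 5c 5c 56) = 76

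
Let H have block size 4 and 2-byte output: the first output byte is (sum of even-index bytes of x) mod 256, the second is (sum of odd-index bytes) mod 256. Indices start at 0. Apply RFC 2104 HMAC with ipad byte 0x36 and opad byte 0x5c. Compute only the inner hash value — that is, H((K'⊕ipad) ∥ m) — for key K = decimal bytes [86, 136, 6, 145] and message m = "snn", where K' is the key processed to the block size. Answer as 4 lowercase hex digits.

Key decimal bytes [86, 136, 6, 145] = 56 88 06 91 is exactly B = 4 bytes: K' = 56 88 06 91.
K' ⊕ ipad = 60 be 30 a7.
Inner input = 60 be 30 a7 ∥ 73 6e 6e.
Inner hash: even-index sum = 369 mod 256 = 113; odd-index sum = 467 mod 256 = 211 → 71 d3.

71d3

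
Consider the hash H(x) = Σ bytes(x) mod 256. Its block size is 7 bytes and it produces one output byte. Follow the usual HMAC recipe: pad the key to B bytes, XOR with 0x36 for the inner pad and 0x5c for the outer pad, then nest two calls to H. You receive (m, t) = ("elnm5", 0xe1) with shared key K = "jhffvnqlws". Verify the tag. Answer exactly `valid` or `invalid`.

Key "jhffvnqlws" = 6a 68 66 66 76 6e 71 6c 77 73 is 10 bytes > B = 7, so hash it first: H(key) = 49, then zero-pad to 7 bytes: K' = 49 00 00 00 00 00 00.
K' ⊕ ipad = 7f 36 36 36 36 36 36; K' ⊕ opad = 15 5c 5c 5c 5c 5c 5c.
Inner hash: sum = 127+54+54+54+54+54+54+101+108+110+109+53 = 932; mod 256 = 164 → a4.
Outer hash (recomputed tag): sum = 21+92+92+92+92+92+92+164 = 737; mod 256 = 225 → e1.
Recomputed tag = e1; claimed = e1 → match.

valid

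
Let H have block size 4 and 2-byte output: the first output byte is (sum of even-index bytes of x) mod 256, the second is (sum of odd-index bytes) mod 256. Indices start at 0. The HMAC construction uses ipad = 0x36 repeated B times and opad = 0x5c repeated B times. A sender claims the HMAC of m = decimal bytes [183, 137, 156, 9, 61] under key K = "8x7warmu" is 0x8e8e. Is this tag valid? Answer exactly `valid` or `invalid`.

valid

Key "8x7warmu" = 38 78 37 77 61 72 6d 75 is 8 bytes > B = 4, so hash it first: H(key) = 3d d6, then zero-pad to 4 bytes: K' = 3d d6 00 00.
K' ⊕ ipad = 0b e0 36 36; K' ⊕ opad = 61 8a 5c 5c.
Inner hash: even-index sum = 465 mod 256 = 209; odd-index sum = 424 mod 256 = 168 → d1 a8.
Outer hash (recomputed tag): even-index sum = 398 mod 256 = 142; odd-index sum = 398 mod 256 = 142 → 8e 8e.
Recomputed tag = 8e8e; claimed = 8e8e → match.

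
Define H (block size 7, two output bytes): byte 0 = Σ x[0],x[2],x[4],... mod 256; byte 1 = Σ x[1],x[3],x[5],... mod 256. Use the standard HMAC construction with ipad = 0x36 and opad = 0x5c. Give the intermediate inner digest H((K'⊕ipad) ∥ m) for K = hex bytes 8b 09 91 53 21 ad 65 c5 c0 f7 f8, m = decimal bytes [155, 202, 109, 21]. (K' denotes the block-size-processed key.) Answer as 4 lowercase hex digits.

Key hex bytes 8b 09 91 53 21 ad 65 c5 c0 f7 f8 is 11 bytes > B = 7, so hash it first: H(key) = 5a c5, then zero-pad to 7 bytes: K' = 5a c5 00 00 00 00 00.
K' ⊕ ipad = 6c f3 36 36 36 36 36.
Inner input = 6c f3 36 36 36 36 36 ∥ 9b ca 6d 15.
Inner hash: even-index sum = 493 mod 256 = 237; odd-index sum = 615 mod 256 = 103 → ed 67.

ed67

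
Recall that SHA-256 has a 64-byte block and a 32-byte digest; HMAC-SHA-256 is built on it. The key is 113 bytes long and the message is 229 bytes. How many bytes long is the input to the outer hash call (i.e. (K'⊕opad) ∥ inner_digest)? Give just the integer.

Key is 113 > 64 bytes, so it is hashed to 32 bytes then zero-padded to 64: |K'| = 64.
Outer input = (K'⊕opad) ∥ H(inner) → 64 + 32 = 96 bytes.

96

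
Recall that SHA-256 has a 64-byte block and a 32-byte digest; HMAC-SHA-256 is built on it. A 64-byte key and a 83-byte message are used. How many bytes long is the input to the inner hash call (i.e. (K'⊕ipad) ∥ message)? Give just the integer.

Key is 64 ≤ 64 bytes, zero-padded: |K'| = 64.
Inner input = (K'⊕ipad) ∥ m → 64 + 83 = 147 bytes.

147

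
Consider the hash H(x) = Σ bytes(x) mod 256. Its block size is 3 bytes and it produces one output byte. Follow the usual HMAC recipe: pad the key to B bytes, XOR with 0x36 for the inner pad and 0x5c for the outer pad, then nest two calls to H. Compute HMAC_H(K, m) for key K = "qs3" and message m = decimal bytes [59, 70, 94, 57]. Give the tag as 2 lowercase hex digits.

74

Key "qs3" = 71 73 33 is exactly B = 3 bytes: K' = 71 73 33.
K' ⊕ ipad = 47 45 05.  K' ⊕ opad = 2d 2f 6f.
Inner input = (K'⊕ipad) ∥ m = 47 45 05 ∥ 3b 46 5e 39.
Inner hash: sum = 71+69+5+59+70+94+57 = 425; mod 256 = 169 → a9.
Outer input = (K'⊕opad) ∥ inner = 2d 2f 6f ∥ a9.
Outer hash (tag): sum = 45+47+111+169 = 372; mod 256 = 116 → 74.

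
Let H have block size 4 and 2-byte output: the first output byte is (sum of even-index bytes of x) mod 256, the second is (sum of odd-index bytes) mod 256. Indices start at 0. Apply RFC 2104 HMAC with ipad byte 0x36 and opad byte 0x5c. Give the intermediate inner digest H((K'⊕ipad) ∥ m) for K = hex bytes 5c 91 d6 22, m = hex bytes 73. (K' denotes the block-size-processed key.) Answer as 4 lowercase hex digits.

Key hex bytes 5c 91 d6 22 is exactly B = 4 bytes: K' = 5c 91 d6 22.
K' ⊕ ipad = 6a a7 e0 14.
Inner input = 6a a7 e0 14 ∥ 73.
Inner hash: even-index sum = 445 mod 256 = 189; odd-index sum = 187 mod 256 = 187 → bd bb.

bdbb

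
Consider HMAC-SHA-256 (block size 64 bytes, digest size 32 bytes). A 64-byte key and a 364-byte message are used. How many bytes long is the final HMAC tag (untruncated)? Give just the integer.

The tag is one SHA-256 digest: 32 bytes.

32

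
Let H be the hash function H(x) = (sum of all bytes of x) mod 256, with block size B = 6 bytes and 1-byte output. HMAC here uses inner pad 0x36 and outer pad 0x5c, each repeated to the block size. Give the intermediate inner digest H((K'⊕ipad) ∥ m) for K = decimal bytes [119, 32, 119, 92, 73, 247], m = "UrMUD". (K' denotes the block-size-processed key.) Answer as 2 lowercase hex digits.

ef

Key decimal bytes [119, 32, 119, 92, 73, 247] = 77 20 77 5c 49 f7 is exactly B = 6 bytes: K' = 77 20 77 5c 49 f7.
K' ⊕ ipad = 41 16 41 6a 7f c1.
Inner input = 41 16 41 6a 7f c1 ∥ 55 72 4d 55 44.
Inner hash: sum = 65+22+65+106+127+193+85+114+77+85+68 = 1007; mod 256 = 239 → ef.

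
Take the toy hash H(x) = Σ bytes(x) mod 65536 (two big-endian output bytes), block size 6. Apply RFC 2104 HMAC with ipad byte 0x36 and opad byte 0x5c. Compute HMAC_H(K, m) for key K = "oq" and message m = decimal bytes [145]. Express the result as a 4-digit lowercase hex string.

Key "oq" = 6f 71 is 2 bytes ≤ B = 6; zero-pad to 6 bytes: K' = 6f 71 00 00 00 00.
K' ⊕ ipad = 59 47 36 36 36 36.  K' ⊕ opad = 33 2d 5c 5c 5c 5c.
Inner input = (K'⊕ipad) ∥ m = 59 47 36 36 36 36 ∥ 91.
Inner hash: sum = 89+71+54+54+54+54+145 = 521 → 02 09.
Outer input = (K'⊕opad) ∥ inner = 33 2d 5c 5c 5c 5c ∥ 02 09.
Outer hash (tag): sum = 51+45+92+92+92+92+2+9 = 475 → 01 db.

01db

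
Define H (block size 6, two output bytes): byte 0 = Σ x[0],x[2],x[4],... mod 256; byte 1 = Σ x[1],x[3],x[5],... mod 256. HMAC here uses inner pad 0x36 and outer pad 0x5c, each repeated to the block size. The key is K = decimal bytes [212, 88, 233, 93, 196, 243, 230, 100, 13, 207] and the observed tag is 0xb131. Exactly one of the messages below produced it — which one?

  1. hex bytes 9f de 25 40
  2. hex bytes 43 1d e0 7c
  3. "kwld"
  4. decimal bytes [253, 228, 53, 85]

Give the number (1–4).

2

Key decimal bytes [212, 88, 233, 93, 196, 243, 230, 100, 13, 207] = d4 58 e9 5d c4 f3 e6 64 0d cf is 10 bytes > B = 6, so hash it first: H(key) = 74 db, then zero-pad to 6 bytes: K' = 74 db 00 00 00 00.
K' ⊕ ipad = 42 ed 36 36 36 36; K' ⊕ opad = 28 87 5c 5c 5c 5c.
m1: inner = H(42 ed 36 36 36 36 9f de 25 40) = 72 77; tag = H(28 87 5c 5c 5c 5c 72 77) = 52b6
m2: inner = H(42 ed 36 36 36 36 43 1d e0 7c) = d1 f2; tag = H(28 87 5c 5c 5c 5c d1 f2) = b131 ← matches
m3: inner = H(42 ed 36 36 36 36 6b 77 6c 64) = 85 34; tag = H(28 87 5c 5c 5c 5c 85 34) = 6573
m4: inner = H(42 ed 36 36 36 36 fd e4 35 55) = e0 92; tag = H(28 87 5c 5c 5c 5c e0 92) = c0d1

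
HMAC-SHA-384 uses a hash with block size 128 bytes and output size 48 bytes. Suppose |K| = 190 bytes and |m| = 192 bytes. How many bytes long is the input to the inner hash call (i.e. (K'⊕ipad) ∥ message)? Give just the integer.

320

Key is 190 > 128 bytes, so it is hashed to 48 bytes then zero-padded to 128: |K'| = 128.
Inner input = (K'⊕ipad) ∥ m → 128 + 192 = 320 bytes.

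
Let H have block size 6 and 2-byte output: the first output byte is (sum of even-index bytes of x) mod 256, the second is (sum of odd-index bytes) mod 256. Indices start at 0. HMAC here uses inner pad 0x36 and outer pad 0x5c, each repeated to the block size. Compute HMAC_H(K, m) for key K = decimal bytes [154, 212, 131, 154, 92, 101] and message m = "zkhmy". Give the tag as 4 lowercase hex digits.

Key decimal bytes [154, 212, 131, 154, 92, 101] = 9a d4 83 9a 5c 65 is exactly B = 6 bytes: K' = 9a d4 83 9a 5c 65.
K' ⊕ ipad = ac e2 b5 ac 6a 53.  K' ⊕ opad = c6 88 df c6 00 39.
Inner input = (K'⊕ipad) ∥ m = ac e2 b5 ac 6a 53 ∥ 7a 6b 68 6d 79.
Inner hash: even-index sum = 806 mod 256 = 38; odd-index sum = 697 mod 256 = 185 → 26 b9.
Outer input = (K'⊕opad) ∥ inner = c6 88 df c6 00 39 ∥ 26 b9.
Outer hash (tag): even-index sum = 459 mod 256 = 203; odd-index sum = 576 mod 256 = 64 → cb 40.

cb40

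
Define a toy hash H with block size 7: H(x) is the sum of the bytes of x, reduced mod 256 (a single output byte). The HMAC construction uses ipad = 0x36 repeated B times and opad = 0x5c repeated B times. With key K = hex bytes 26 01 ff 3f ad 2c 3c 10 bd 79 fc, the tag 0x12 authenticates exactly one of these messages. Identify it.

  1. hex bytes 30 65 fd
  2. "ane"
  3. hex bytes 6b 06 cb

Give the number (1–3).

3

Key hex bytes 26 01 ff 3f ad 2c 3c 10 bd 79 fc is 11 bytes > B = 7, so hash it first: H(key) = bc, then zero-pad to 7 bytes: K' = bc 00 00 00 00 00 00.
K' ⊕ ipad = 8a 36 36 36 36 36 36; K' ⊕ opad = e0 5c 5c 5c 5c 5c 5c.
m1: inner = H(8a 36 36 36 36 36 36 30 65 fd) = 60; tag = H(e0 5c 5c 5c 5c 5c 5c 60) = 68
m2: inner = H(8a 36 36 36 36 36 36 61 6e 65) = 02; tag = H(e0 5c 5c 5c 5c 5c 5c 02) = 0a
m3: inner = H(8a 36 36 36 36 36 36 6b 06 cb) = 0a; tag = H(e0 5c 5c 5c 5c 5c 5c 0a) = 12 ← matches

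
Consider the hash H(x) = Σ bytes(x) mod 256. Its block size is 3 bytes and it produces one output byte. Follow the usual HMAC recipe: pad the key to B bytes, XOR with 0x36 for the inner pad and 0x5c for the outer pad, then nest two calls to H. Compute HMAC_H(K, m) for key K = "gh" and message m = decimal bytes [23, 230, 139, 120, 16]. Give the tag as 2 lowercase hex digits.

c0

Key "gh" = 67 68 is 2 bytes ≤ B = 3; zero-pad to 3 bytes: K' = 67 68 00.
K' ⊕ ipad = 51 5e 36.  K' ⊕ opad = 3b 34 5c.
Inner input = (K'⊕ipad) ∥ m = 51 5e 36 ∥ 17 e6 8b 78 10.
Inner hash: sum = 81+94+54+23+230+139+120+16 = 757; mod 256 = 245 → f5.
Outer input = (K'⊕opad) ∥ inner = 3b 34 5c ∥ f5.
Outer hash (tag): sum = 59+52+92+245 = 448; mod 256 = 192 → c0.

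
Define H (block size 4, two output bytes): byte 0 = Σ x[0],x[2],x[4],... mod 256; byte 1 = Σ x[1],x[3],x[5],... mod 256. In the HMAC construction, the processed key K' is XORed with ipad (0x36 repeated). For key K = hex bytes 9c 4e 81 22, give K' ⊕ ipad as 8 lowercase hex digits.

aa78b714

Key hex bytes 9c 4e 81 22 is exactly B = 4 bytes: K' = 9c 4e 81 22.
XOR each byte with 0x36: 9c⊕36=aa, 4e⊕36=78, 81⊕36=b7, 22⊕36=14.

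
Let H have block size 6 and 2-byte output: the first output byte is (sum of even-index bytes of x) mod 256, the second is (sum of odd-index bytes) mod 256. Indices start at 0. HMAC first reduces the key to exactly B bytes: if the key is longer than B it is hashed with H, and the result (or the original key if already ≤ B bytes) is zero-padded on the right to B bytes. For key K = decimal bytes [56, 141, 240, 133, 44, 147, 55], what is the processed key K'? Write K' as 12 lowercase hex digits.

|K| = 7 > B = 6, so first hash the key.
H(K): even-index sum = 395 mod 256 = 139; odd-index sum = 421 mod 256 = 165 → 8b a5.
Zero-pad H(K) = 8b a5 to 6 bytes: K' = 8b a5 00 00 00 00.

8ba500000000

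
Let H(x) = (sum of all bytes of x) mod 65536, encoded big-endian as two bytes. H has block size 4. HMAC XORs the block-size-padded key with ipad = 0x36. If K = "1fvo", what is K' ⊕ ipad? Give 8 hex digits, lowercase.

Key "1fvo" = 31 66 76 6f is exactly B = 4 bytes: K' = 31 66 76 6f.
XOR each byte with 0x36: 31⊕36=07, 66⊕36=50, 76⊕36=40, 6f⊕36=59.

07504059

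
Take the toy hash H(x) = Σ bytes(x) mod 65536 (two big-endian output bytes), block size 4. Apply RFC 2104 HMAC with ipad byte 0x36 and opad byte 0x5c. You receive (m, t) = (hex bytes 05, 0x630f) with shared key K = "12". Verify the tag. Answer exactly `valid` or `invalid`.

Key "12" = 31 32 is 2 bytes ≤ B = 4; zero-pad to 4 bytes: K' = 31 32 00 00.
K' ⊕ ipad = 07 04 36 36; K' ⊕ opad = 6d 6e 5c 5c.
Inner hash: sum = 7+4+54+54+5 = 124 → 00 7c.
Outer hash (recomputed tag): sum = 109+110+92+92+0+124 = 527 → 02 0f.
Recomputed tag = 020f; claimed = 630f → mismatch.

invalid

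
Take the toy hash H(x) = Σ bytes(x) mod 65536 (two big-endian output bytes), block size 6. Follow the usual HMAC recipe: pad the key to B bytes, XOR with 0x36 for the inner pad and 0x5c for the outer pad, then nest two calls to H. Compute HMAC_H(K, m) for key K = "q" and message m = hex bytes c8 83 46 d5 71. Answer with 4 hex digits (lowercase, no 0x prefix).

Key "q" = 71 is 1 byte ≤ B = 6; zero-pad to 6 bytes: K' = 71 00 00 00 00 00.
K' ⊕ ipad = 47 36 36 36 36 36.  K' ⊕ opad = 2d 5c 5c 5c 5c 5c.
Inner input = (K'⊕ipad) ∥ m = 47 36 36 36 36 36 ∥ c8 83 46 d5 71.
Inner hash: sum = 71+54+54+54+54+54+200+131+70+213+113 = 1068 → 04 2c.
Outer input = (K'⊕opad) ∥ inner = 2d 5c 5c 5c 5c 5c ∥ 04 2c.
Outer hash (tag): sum = 45+92+92+92+92+92+4+44 = 553 → 02 29.

0229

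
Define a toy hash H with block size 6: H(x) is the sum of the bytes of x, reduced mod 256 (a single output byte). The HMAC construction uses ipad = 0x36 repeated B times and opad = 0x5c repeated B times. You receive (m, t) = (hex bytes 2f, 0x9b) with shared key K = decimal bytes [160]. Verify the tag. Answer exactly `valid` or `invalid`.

Key decimal bytes [160] = a0 is 1 byte ≤ B = 6; zero-pad to 6 bytes: K' = a0 00 00 00 00 00.
K' ⊕ ipad = 96 36 36 36 36 36; K' ⊕ opad = fc 5c 5c 5c 5c 5c.
Inner hash: sum = 150+54+54+54+54+54+47 = 467; mod 256 = 211 → d3.
Outer hash (recomputed tag): sum = 252+92+92+92+92+92+211 = 923; mod 256 = 155 → 9b.
Recomputed tag = 9b; claimed = 9b → match.

valid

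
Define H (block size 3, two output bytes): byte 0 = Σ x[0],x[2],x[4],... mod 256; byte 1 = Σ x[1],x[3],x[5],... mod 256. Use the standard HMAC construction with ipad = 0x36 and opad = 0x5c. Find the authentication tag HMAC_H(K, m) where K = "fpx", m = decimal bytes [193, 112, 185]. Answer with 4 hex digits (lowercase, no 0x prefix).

1e3a

Key "fpx" = 66 70 78 is exactly B = 3 bytes: K' = 66 70 78.
K' ⊕ ipad = 50 46 4e.  K' ⊕ opad = 3a 2c 24.
Inner input = (K'⊕ipad) ∥ m = 50 46 4e ∥ c1 70 b9.
Inner hash: even-index sum = 270 mod 256 = 14; odd-index sum = 448 mod 256 = 192 → 0e c0.
Outer input = (K'⊕opad) ∥ inner = 3a 2c 24 ∥ 0e c0.
Outer hash (tag): even-index sum = 286 mod 256 = 30; odd-index sum = 58 mod 256 = 58 → 1e 3a.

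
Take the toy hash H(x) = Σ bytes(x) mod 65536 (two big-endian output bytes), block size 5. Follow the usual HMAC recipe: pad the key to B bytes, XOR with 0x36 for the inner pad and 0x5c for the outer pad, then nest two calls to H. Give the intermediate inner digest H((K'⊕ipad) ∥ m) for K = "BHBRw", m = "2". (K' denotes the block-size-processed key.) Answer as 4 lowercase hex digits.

023d

Key "BHBRw" = 42 48 42 52 77 is exactly B = 5 bytes: K' = 42 48 42 52 77.
K' ⊕ ipad = 74 7e 74 64 41.
Inner input = 74 7e 74 64 41 ∥ 32.
Inner hash: sum = 116+126+116+100+65+50 = 573 → 02 3d.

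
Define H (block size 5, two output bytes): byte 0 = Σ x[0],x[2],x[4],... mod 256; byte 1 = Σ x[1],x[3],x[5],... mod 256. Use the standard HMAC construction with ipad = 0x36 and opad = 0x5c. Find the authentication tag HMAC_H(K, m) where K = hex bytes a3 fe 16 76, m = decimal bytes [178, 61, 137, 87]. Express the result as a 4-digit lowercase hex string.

e84b

Key hex bytes a3 fe 16 76 is 4 bytes ≤ B = 5; zero-pad to 5 bytes: K' = a3 fe 16 76 00.
K' ⊕ ipad = 95 c8 20 40 36.  K' ⊕ opad = ff a2 4a 2a 5c.
Inner input = (K'⊕ipad) ∥ m = 95 c8 20 40 36 ∥ b2 3d 89 57.
Inner hash: even-index sum = 383 mod 256 = 127; odd-index sum = 579 mod 256 = 67 → 7f 43.
Outer input = (K'⊕opad) ∥ inner = ff a2 4a 2a 5c ∥ 7f 43.
Outer hash (tag): even-index sum = 488 mod 256 = 232; odd-index sum = 331 mod 256 = 75 → e8 4b.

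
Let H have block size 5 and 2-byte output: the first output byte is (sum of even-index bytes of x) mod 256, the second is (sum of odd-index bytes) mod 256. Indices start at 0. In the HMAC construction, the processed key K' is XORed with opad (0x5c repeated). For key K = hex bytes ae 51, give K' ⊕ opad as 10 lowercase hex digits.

Key hex bytes ae 51 is 2 bytes ≤ B = 5; zero-pad to 5 bytes: K' = ae 51 00 00 00.
XOR each byte with 0x5c: ae⊕5c=f2, 51⊕5c=0d, 00⊕5c=5c, 00⊕5c=5c, 00⊕5c=5c.

f20d5c5c5c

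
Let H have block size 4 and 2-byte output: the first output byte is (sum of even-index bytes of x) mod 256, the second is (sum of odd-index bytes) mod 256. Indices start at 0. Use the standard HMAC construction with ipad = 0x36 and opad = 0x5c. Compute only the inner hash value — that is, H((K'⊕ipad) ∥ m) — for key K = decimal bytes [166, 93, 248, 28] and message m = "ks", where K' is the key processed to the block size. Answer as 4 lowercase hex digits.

Key decimal bytes [166, 93, 248, 28] = a6 5d f8 1c is exactly B = 4 bytes: K' = a6 5d f8 1c.
K' ⊕ ipad = 90 6b ce 2a.
Inner input = 90 6b ce 2a ∥ 6b 73.
Inner hash: even-index sum = 457 mod 256 = 201; odd-index sum = 264 mod 256 = 8 → c9 08.

c908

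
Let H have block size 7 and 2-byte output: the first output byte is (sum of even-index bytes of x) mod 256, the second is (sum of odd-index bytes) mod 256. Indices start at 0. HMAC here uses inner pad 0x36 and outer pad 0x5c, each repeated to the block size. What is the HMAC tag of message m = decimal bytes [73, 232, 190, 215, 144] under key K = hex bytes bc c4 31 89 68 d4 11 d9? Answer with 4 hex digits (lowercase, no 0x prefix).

Key hex bytes bc c4 31 89 68 d4 11 d9 is 8 bytes > B = 7, so hash it first: H(key) = 66 fa, then zero-pad to 7 bytes: K' = 66 fa 00 00 00 00 00.
K' ⊕ ipad = 50 cc 36 36 36 36 36.  K' ⊕ opad = 3a a6 5c 5c 5c 5c 5c.
Inner input = (K'⊕ipad) ∥ m = 50 cc 36 36 36 36 36 ∥ 49 e8 be d7 90.
Inner hash: even-index sum = 689 mod 256 = 177; odd-index sum = 719 mod 256 = 207 → b1 cf.
Outer input = (K'⊕opad) ∥ inner = 3a a6 5c 5c 5c 5c 5c ∥ b1 cf.
Outer hash (tag): even-index sum = 541 mod 256 = 29; odd-index sum = 527 mod 256 = 15 → 1d 0f.

1d0f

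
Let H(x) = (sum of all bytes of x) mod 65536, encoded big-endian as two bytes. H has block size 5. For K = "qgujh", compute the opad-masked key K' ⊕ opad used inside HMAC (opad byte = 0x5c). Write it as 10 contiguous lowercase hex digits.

Key "qgujh" = 71 67 75 6a 68 is exactly B = 5 bytes: K' = 71 67 75 6a 68.
XOR each byte with 0x5c: 71⊕5c=2d, 67⊕5c=3b, 75⊕5c=29, 6a⊕5c=36, 68⊕5c=34.

2d3b293634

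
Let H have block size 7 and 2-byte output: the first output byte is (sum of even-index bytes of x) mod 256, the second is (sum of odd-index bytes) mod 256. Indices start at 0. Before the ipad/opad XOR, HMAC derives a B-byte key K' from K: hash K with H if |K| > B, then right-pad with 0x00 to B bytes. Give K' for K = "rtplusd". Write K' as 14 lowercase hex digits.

7274706c757364

Key "rtplusd" = 72 74 70 6c 75 73 64 is exactly B = 7 bytes: K' = 72 74 70 6c 75 73 64.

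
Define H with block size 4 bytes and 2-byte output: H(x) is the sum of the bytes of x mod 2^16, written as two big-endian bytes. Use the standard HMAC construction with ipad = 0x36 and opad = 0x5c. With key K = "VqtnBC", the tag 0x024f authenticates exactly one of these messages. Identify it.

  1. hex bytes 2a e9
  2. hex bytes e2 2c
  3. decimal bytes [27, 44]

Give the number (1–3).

Key "VqtnBC" = 56 71 74 6e 42 43 is 6 bytes > B = 4, so hash it first: H(key) = 02 2e, then zero-pad to 4 bytes: K' = 02 2e 00 00.
K' ⊕ ipad = 34 18 36 36; K' ⊕ opad = 5e 72 5c 5c.
m1: inner = H(34 18 36 36 2a e9) = 01 cb; tag = H(5e 72 5c 5c 01 cb) = 0254
m2: inner = H(34 18 36 36 e2 2c) = 01 c6; tag = H(5e 72 5c 5c 01 c6) = 024f ← matches
m3: inner = H(34 18 36 36 1b 2c) = 00 ff; tag = H(5e 72 5c 5c 00 ff) = 0287

2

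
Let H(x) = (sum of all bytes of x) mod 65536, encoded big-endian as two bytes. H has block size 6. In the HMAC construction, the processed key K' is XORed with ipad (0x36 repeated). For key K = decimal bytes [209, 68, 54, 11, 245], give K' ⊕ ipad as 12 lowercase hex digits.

Key decimal bytes [209, 68, 54, 11, 245] = d1 44 36 0b f5 is 5 bytes ≤ B = 6; zero-pad to 6 bytes: K' = d1 44 36 0b f5 00.
XOR each byte with 0x36: d1⊕36=e7, 44⊕36=72, 36⊕36=00, 0b⊕36=3d, f5⊕36=c3, 00⊕36=36.

e772003dc336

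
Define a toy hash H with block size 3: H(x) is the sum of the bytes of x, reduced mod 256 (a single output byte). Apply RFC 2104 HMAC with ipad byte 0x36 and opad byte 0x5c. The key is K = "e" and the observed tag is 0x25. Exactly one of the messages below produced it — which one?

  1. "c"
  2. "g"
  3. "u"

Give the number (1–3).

3

Key "e" = 65 is 1 byte ≤ B = 3; zero-pad to 3 bytes: K' = 65 00 00.
K' ⊕ ipad = 53 36 36; K' ⊕ opad = 39 5c 5c.
m1: inner = H(53 36 36 63) = 22; tag = H(39 5c 5c 22) = 13
m2: inner = H(53 36 36 67) = 26; tag = H(39 5c 5c 26) = 17
m3: inner = H(53 36 36 75) = 34; tag = H(39 5c 5c 34) = 25 ← matches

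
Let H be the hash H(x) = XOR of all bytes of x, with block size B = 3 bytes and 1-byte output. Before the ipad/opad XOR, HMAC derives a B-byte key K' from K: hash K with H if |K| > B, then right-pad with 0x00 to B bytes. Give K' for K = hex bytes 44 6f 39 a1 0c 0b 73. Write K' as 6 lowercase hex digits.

|K| = 7 > B = 3, so first hash the key.
H(K): XOR 44⊕6f⊕39⊕a1⊕0c⊕0b⊕73 = c7.
Zero-pad H(K) = c7 to 3 bytes: K' = c7 00 00.

c70000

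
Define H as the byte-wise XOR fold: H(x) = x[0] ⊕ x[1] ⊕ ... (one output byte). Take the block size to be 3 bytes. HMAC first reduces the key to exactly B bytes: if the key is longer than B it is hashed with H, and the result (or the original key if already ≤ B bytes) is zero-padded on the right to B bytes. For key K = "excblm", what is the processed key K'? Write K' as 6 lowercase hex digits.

|K| = 6 > B = 3, so first hash the key.
H(K): XOR 65⊕78⊕63⊕62⊕6c⊕6d = 1d.
Zero-pad H(K) = 1d to 3 bytes: K' = 1d 00 00.

1d0000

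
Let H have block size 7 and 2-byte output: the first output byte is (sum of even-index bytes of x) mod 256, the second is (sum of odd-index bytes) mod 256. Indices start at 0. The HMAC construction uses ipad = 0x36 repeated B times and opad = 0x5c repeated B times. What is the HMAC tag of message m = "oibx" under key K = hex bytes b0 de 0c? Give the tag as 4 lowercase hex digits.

1947

Key hex bytes b0 de 0c is 3 bytes ≤ B = 7; zero-pad to 7 bytes: K' = b0 de 0c 00 00 00 00.
K' ⊕ ipad = 86 e8 3a 36 36 36 36.  K' ⊕ opad = ec 82 50 5c 5c 5c 5c.
Inner input = (K'⊕ipad) ∥ m = 86 e8 3a 36 36 36 36 ∥ 6f 69 62 78.
Inner hash: even-index sum = 525 mod 256 = 13; odd-index sum = 549 mod 256 = 37 → 0d 25.
Outer input = (K'⊕opad) ∥ inner = ec 82 50 5c 5c 5c 5c ∥ 0d 25.
Outer hash (tag): even-index sum = 537 mod 256 = 25; odd-index sum = 327 mod 256 = 71 → 19 47.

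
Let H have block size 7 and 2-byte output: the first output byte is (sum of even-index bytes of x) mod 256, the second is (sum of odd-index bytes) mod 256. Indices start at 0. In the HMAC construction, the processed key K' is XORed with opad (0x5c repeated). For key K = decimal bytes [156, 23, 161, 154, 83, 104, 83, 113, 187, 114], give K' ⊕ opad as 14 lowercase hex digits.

Key decimal bytes [156, 23, 161, 154, 83, 104, 83, 113, 187, 114] = 9c 17 a1 9a 53 68 53 71 bb 72 is 10 bytes > B = 7, so hash it first: H(key) = 9e fc, then zero-pad to 7 bytes: K' = 9e fc 00 00 00 00 00.
XOR each byte with 0x5c: 9e⊕5c=c2, fc⊕5c=a0, 00⊕5c=5c, 00⊕5c=5c, 00⊕5c=5c, 00⊕5c=5c, 00⊕5c=5c.

c2a05c5c5c5c5c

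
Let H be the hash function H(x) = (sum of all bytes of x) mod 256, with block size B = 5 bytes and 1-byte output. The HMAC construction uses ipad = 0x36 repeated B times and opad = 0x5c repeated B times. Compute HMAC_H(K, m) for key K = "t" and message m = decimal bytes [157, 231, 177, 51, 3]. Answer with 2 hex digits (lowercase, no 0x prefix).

1d

Key "t" = 74 is 1 byte ≤ B = 5; zero-pad to 5 bytes: K' = 74 00 00 00 00.
K' ⊕ ipad = 42 36 36 36 36.  K' ⊕ opad = 28 5c 5c 5c 5c.
Inner input = (K'⊕ipad) ∥ m = 42 36 36 36 36 ∥ 9d e7 b1 33 03.
Inner hash: sum = 66+54+54+54+54+157+231+177+51+3 = 901; mod 256 = 133 → 85.
Outer input = (K'⊕opad) ∥ inner = 28 5c 5c 5c 5c ∥ 85.
Outer hash (tag): sum = 40+92+92+92+92+133 = 541; mod 256 = 29 → 1d.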